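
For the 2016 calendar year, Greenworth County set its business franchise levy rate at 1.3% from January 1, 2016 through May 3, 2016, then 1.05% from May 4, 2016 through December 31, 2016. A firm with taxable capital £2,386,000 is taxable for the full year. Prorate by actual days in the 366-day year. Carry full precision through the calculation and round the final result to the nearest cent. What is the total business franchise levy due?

£27,073.93

January 1 – May 3, 2016: 124 days at 1.3% → £2,386,000 × 1.3% × 124/366 = £10,508.8306
May 4 – December 31, 2016: 242 days at 1.05% → £2,386,000 × 1.05% × 242/366 = £16,565.0984
Total = £27,073.9290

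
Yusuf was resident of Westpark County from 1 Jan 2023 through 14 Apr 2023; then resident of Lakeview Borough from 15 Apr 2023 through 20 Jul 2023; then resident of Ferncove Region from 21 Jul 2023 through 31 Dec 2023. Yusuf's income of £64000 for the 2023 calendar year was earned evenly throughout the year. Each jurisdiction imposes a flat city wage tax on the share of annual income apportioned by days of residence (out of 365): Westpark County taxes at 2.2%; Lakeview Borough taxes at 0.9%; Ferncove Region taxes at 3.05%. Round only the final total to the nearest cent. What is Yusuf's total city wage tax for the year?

£1431.32

Westpark County, 1 Jan – 14 Apr 2023: 104 days → £64000 × 2.2% × 104/365 = £401.1836
Lakeview Borough, 15 Apr – 20 Jul 2023: 97 days → £64000 × 0.9% × 97/365 = £153.0740
Ferncove Region, 21 Jul – 31 Dec 2023: 164 days → £64000 × 3.05% × 164/365 = £877.0630
Total = £1431.3205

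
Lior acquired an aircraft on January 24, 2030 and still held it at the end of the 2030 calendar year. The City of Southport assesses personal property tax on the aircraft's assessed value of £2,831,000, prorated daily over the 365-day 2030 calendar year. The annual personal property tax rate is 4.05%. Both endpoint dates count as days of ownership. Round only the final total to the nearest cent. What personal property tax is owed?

Days held (January 24 – December 31, 2030): 342 out of 365
Tax = £2,831,000 × 4.05% × 342/365 = £107,430.6329

£107,430.63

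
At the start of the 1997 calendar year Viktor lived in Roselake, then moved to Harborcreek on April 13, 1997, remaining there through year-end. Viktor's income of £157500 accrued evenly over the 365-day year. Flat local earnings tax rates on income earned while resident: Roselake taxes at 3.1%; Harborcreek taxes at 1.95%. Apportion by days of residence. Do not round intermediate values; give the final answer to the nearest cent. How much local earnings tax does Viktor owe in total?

£3577.41

Roselake, January 1 – April 12, 1997: 102 days → £157500 × 3.1% × 102/365 = £1364.4247
Harborcreek, April 13 – December 31, 1997: 263 days → £157500 × 1.95% × 263/365 = £2212.9829
Total = £3577.4075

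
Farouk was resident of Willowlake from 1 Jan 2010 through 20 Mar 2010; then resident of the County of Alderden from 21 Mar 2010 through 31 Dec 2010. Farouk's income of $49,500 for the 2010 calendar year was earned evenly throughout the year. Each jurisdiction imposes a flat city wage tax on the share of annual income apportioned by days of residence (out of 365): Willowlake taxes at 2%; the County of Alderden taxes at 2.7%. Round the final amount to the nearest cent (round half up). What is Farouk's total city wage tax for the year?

$1,261.50

Willowlake, 1 Jan – 20 Mar 2010: 79 days → $49,500 × 2% × 79/365 = $214.2740
The County of Alderden, 21 Mar – 31 Dec 2010: 286 days → $49,500 × 2.7% × 286/365 = $1,047.2301
Total = $1,261.5041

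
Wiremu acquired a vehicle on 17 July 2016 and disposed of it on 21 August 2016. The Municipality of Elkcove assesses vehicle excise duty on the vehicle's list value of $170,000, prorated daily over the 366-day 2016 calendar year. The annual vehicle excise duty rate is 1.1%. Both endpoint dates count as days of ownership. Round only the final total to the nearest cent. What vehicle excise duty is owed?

$183.93

Days held (17 July – 21 August 2016): 36 out of 366
Tax = $170,000 × 1.1% × 36/366 = $183.9344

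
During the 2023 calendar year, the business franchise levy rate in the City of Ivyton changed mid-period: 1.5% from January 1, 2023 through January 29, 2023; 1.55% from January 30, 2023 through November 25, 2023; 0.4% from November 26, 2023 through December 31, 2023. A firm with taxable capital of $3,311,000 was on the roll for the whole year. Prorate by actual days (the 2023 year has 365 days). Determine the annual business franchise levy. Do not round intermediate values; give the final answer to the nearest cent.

$47,433.48

January 1 – January 29, 2023: 29 days at 1.5% → $3,311,000 × 1.5% × 29/365 = $3,945.9863
January 30 – November 25, 2023: 300 days at 1.55% → $3,311,000 × 1.55% × 300/365 = $42,181.2329
November 26 – December 31, 2023: 36 days at 0.4% → $3,311,000 × 0.4% × 36/365 = $1,306.2575
Total = $47,433.4767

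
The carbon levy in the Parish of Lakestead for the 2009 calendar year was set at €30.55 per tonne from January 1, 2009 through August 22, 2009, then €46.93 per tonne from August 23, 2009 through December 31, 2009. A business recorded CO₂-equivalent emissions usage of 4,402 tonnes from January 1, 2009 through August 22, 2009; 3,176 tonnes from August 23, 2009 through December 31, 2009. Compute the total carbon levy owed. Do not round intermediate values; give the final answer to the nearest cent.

January 1 – August 22, 2009: 4,402 tonnes at €30.55/tonne → €134,481.10
August 23 – December 31, 2009: 3,176 tonnes at €46.93/tonne → €149,049.68

€283,530.78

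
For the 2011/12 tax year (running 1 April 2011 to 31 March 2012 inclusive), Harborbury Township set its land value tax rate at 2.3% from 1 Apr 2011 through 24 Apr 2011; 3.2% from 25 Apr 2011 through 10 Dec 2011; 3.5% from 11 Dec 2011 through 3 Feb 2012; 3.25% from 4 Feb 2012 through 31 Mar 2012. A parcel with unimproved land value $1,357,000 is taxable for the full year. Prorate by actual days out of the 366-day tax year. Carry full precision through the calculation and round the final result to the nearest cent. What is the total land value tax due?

1 Apr – 24 Apr 2011: 24 days at 2.3% → $1,357,000 × 2.3% × 24/366 = $2,046.6230
25 Apr – 10 Dec 2011: 230 days at 3.2% → $1,357,000 × 3.2% × 230/366 = $27,288.3060
11 Dec 2011 – 3 Feb 2012: 55 days at 3.5% → $1,357,000 × 3.5% × 55/366 = $7,137.2268
4 Feb – 31 Mar 2012: 57 days at 3.25% → $1,357,000 × 3.25% × 57/366 = $6,868.4221
Total = $43,340.5779

$43,340.58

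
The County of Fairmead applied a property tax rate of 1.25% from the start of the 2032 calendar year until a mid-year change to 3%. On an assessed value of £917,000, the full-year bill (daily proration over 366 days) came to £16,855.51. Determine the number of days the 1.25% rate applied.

Let d = days at the first rate; then 366 − d days at the second rate.
£917,000 × [1.25%·d + 3%·(366−d)] / 366 = £16,855.51
Solving gives d = 243, so the new rate took effect on 31 August 2032.

243 days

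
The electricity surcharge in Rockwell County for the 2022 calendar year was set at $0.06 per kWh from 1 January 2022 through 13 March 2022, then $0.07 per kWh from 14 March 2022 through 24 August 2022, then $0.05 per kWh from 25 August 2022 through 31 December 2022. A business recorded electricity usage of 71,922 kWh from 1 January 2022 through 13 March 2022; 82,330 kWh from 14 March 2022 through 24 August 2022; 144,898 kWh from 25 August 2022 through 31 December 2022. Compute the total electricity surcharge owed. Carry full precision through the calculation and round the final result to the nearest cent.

1 January – 13 March 2022: 71,922 kWh at $0.06/kWh → $4,315.32
14 March – 24 August 2022: 82,330 kWh at $0.07/kWh → $5,763.10
25 August – 31 December 2022: 144,898 kWh at $0.05/kWh → $7,244.90

$17,323.32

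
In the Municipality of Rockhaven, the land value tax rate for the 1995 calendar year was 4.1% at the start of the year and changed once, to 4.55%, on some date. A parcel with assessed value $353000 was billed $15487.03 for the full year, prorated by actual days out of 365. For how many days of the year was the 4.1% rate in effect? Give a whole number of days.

Let d = days at the first rate; then 365 − d days at the second rate.
$353000 × [4.1%·d + 4.55%·(365−d)] / 365 = $15487.03
Solving gives d = 132, so the new rate took effect on May 13, 1995.

132 days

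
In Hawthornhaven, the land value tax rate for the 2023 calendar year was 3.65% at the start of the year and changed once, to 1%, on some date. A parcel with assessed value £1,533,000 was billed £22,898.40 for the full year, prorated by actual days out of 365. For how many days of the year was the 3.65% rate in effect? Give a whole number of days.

Let d = days at the first rate; then 365 − d days at the second rate.
£1,533,000 × [3.65%·d + 1%·(365−d)] / 365 = £22,898.40
Solving gives d = 68, so the new rate took effect on 10 March 2023.

68 days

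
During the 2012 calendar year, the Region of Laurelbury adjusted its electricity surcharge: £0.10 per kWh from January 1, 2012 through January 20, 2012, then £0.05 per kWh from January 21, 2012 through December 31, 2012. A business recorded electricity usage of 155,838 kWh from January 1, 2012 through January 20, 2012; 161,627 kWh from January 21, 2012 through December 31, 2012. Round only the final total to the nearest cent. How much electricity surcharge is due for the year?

January 1 – January 20, 2012: 155,838 kWh at £0.10/kWh → £15583.80
January 21 – December 31, 2012: 161,627 kWh at £0.05/kWh → £8081.35

£23665.15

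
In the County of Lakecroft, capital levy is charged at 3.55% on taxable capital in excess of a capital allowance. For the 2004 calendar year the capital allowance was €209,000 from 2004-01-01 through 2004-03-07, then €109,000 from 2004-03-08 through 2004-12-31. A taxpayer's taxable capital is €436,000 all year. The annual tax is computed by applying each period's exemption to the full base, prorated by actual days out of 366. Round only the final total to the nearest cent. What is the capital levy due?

2004-01-01 to 2004-03-07: 67 days, exemption €209,000 → (€436,000 − €209,000) × 3.55% × 67/366 = €1,475.1899
2004-03-08 to 2004-12-31: 299 days, exemption €109,000 → (€436,000 − €109,000) × 3.55% × 299/366 = €9,483.4467
Total = €10,958.6366

€10,958.64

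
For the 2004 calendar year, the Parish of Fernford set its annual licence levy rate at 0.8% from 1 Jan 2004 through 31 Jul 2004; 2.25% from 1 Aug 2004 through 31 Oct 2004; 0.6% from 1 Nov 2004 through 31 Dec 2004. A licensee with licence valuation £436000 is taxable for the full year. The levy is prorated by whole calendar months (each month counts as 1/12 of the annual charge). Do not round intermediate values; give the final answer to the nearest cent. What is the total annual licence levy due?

1 Jan – 31 Jul 2004: 7 months at 0.8% → £436000 × 0.8% × 7/12 = £2034.6667
1 Aug – 31 Oct 2004: 3 months at 2.25% → £436000 × 2.25% × 3/12 = £2452.5000
1 Nov – 31 Dec 2004: 2 months at 0.6% → £436000 × 0.6% × 2/12 = £436.0000
Total = £4923.1667

£4923.17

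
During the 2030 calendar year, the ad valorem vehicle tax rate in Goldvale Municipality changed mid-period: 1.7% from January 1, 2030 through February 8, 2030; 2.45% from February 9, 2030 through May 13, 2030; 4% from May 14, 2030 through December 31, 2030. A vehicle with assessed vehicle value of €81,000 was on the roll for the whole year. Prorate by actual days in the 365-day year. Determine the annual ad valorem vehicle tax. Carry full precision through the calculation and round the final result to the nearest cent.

€2,717.61

January 1 – February 8, 2030: 39 days at 1.7% → €81,000 × 1.7% × 39/365 = €147.1315
February 9 – May 13, 2030: 94 days at 2.45% → €81,000 × 2.45% × 94/365 = €511.0767
May 14 – December 31, 2030: 232 days at 4% → €81,000 × 4% × 232/365 = €2,059.3973
Total = €2,717.6055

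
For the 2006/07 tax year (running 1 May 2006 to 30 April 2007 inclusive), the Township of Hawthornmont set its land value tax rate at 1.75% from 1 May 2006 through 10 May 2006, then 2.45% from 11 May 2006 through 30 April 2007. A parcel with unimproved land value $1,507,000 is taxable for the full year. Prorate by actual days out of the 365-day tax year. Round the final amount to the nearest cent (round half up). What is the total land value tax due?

1 May – 10 May 2006: 10 days at 1.75% → $1,507,000 × 1.75% × 10/365 = $722.5342
11 May 2006 – 30 April 2007: 355 days at 2.45% → $1,507,000 × 2.45% × 355/365 = $35,909.9521
Total = $36,632.4863

$36,632.49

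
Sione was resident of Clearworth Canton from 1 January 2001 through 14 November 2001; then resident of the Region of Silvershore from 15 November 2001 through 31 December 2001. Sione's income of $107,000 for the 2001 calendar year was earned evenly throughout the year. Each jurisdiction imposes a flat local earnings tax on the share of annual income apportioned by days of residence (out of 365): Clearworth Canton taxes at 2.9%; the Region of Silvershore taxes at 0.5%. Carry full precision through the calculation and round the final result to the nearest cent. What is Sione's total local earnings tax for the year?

Clearworth Canton, 1 January – 14 November 2001: 318 days → $107,000 × 2.9% × 318/365 = $2,703.4356
The Region of Silvershore, 15 November – 31 December 2001: 47 days → $107,000 × 0.5% × 47/365 = $68.8904
Total = $2,772.3260

$2,772.33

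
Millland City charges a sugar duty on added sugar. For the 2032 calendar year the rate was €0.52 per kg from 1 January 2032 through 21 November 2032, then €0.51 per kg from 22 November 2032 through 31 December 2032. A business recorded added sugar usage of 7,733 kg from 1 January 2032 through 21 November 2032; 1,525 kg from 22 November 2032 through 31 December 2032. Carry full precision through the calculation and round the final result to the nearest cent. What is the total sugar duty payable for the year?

€4798.91

1 January – 21 November 2032: 7,733 kg at €0.52/kg → €4021.16
22 November – 31 December 2032: 1,525 kg at €0.51/kg → €777.75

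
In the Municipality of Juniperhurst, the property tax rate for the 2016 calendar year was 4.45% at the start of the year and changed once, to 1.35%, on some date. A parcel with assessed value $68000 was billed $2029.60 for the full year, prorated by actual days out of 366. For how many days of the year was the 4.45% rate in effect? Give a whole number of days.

193 days

Let d = days at the first rate; then 366 − d days at the second rate.
$68000 × [4.45%·d + 1.35%·(366−d)] / 366 = $2029.60
Solving gives d = 193, so the new rate took effect on July 12, 2016.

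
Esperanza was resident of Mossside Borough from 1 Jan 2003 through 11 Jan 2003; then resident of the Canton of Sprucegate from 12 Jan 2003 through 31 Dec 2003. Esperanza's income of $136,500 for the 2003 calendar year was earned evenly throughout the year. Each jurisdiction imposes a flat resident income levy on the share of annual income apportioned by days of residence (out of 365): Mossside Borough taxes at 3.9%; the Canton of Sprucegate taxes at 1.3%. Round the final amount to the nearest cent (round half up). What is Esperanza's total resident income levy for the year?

$1,881.46

Mossside Borough, 1 Jan – 11 Jan 2003: 11 days → $136,500 × 3.9% × 11/365 = $160.4342
The Canton of Sprucegate, 12 Jan – 31 Dec 2003: 354 days → $136,500 × 1.3% × 354/365 = $1,721.0219
Total = $1,881.4562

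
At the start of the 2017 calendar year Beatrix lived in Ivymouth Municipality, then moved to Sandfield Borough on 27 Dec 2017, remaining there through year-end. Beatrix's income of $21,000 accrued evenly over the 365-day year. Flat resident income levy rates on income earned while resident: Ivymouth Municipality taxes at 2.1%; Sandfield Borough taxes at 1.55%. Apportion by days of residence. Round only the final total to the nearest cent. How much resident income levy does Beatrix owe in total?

$439.42

Ivymouth Municipality, 1 Jan – 26 Dec 2017: 360 days → $21,000 × 2.1% × 360/365 = $434.9589
Sandfield Borough, 27 Dec – 31 Dec 2017: 5 days → $21,000 × 1.55% × 5/365 = $4.4589
Total = $439.4178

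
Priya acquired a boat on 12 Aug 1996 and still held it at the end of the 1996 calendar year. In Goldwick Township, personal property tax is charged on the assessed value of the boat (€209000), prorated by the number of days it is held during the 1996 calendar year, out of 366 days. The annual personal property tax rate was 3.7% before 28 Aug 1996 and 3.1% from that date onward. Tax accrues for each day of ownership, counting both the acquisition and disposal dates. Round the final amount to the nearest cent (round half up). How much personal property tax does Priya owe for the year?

€2568.53

12 Aug – 27 Aug 1996: 16 days at 3.7% → €209000 × 3.7% × 16/366 = €338.0546
28 Aug – 31 Dec 1996: 126 days at 3.1% → €209000 × 3.1% × 126/366 = €2230.4754
Total = €2568.5301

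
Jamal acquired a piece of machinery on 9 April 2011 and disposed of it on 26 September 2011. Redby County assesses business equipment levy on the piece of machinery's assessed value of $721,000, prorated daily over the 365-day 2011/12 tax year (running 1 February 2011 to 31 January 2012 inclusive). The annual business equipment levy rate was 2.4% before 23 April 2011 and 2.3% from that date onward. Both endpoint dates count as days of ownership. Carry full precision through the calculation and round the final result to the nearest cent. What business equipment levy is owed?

9 April – 22 April 2011: 14 days at 2.4% → $721,000 × 2.4% × 14/365 = $663.7151
23 April – 26 September 2011: 157 days at 2.3% → $721,000 × 2.3% × 157/365 = $7,132.9616
Total = $7,796.6767

$7,796.68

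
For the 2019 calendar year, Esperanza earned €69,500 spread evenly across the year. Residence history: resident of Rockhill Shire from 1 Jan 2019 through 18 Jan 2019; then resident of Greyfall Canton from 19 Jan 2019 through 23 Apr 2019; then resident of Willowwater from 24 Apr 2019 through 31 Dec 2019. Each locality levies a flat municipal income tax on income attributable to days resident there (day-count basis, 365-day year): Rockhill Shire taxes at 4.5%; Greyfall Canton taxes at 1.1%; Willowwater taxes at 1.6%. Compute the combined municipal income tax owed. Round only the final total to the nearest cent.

€1,120.95

Rockhill Shire, 1 Jan – 18 Jan 2019: 18 days → €69,500 × 4.5% × 18/365 = €154.2329
Greyfall Canton, 19 Jan – 23 Apr 2019: 95 days → €69,500 × 1.1% × 95/365 = €198.9795
Willowwater, 24 Apr – 31 Dec 2019: 252 days → €69,500 × 1.6% × 252/365 = €767.7370
Total = €1,120.9493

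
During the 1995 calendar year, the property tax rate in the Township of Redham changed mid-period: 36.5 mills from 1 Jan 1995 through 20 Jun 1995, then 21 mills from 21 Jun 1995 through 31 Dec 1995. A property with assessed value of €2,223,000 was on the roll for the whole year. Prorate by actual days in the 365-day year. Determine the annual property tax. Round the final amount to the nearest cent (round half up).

€62,825.63

1 Jan – 20 Jun 1995: 171 days at 36.5 mills → €2,223,000 × 3.65% × 171/365 = €38,013.3000
21 Jun – 31 Dec 1995: 194 days at 21 mills → €2,223,000 × 2.1% × 194/365 = €24,812.3342
Total = €62,825.6342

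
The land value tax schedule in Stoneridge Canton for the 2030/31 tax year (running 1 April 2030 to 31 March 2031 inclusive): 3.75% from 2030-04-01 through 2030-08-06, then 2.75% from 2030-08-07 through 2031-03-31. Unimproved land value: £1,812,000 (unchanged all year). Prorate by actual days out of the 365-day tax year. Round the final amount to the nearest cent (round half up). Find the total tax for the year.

2030-04-01 to 2030-08-06: 128 days at 3.75% → £1,812,000 × 3.75% × 128/365 = £23,829.0411
2030-08-07 to 2031-03-31: 237 days at 2.75% → £1,812,000 × 2.75% × 237/365 = £32,355.3699
Total = £56,184.4110

£56,184.41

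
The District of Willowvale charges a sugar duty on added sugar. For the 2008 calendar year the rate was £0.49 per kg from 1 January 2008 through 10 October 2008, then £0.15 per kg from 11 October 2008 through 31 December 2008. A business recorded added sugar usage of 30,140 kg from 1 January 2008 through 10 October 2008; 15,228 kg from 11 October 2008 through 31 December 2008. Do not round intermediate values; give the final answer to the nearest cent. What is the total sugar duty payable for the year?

1 January – 10 October 2008: 30,140 kg at £0.49/kg → £14768.60
11 October – 31 December 2008: 15,228 kg at £0.15/kg → £2284.20

£17052.80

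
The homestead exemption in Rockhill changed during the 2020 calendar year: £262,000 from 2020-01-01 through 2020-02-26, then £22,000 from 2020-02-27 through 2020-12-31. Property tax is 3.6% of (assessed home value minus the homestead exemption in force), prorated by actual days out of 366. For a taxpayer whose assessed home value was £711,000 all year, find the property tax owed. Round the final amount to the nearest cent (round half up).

2020-01-01 to 2020-02-26: 57 days, exemption £262,000 → (£711,000 − £262,000) × 3.6% × 57/366 = £2,517.3443
2020-02-27 to 2020-12-31: 309 days, exemption £22,000 → (£711,000 − £22,000) × 3.6% × 309/366 = £20,941.0820
Total = £23,458.4262

£23,458.43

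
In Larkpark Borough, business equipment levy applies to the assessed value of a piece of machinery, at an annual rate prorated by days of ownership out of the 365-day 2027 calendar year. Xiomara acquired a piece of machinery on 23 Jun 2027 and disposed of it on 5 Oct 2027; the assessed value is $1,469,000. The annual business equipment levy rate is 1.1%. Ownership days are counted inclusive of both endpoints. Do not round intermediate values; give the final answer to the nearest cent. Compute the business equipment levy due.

$4,648.48

Days held (23 Jun – 5 Oct 2027): 105 out of 365
Tax = $1,469,000 × 1.1% × 105/365 = $4,648.4795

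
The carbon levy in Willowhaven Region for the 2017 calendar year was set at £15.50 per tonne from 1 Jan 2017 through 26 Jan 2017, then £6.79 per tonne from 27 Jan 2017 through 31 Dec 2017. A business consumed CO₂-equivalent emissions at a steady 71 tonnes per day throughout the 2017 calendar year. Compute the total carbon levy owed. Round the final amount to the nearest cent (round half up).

£192041.51

1 Jan – 26 Jan 2017: 26 days × 71 tonnes/day = 1,846 tonnes at £15.50/tonne → £28613.00
27 Jan – 31 Dec 2017: 339 days × 71 tonnes/day = 24,069 tonnes at £6.79/tonne → £163428.51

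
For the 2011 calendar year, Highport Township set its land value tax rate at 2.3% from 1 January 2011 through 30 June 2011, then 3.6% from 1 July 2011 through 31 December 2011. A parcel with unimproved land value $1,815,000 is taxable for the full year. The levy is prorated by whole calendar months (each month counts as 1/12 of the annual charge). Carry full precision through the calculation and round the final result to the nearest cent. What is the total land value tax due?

$53,542.50

1 January – 30 June 2011: 6 months at 2.3% → $1,815,000 × 2.3% × 6/12 = $20,872.5000
1 July – 31 December 2011: 6 months at 3.6% → $1,815,000 × 3.6% × 6/12 = $32,670.0000
Total = $53,542.5000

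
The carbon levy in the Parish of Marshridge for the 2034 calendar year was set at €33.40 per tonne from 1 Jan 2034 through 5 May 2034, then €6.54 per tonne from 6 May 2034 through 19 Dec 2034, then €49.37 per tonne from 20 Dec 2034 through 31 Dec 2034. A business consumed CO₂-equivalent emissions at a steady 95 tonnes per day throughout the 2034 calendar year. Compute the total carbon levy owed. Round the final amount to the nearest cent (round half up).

€594,563.20

1 Jan – 5 May 2034: 125 days × 95 tonnes/day = 11,875 tonnes at €33.40/tonne → €396,625.00
6 May – 19 Dec 2034: 228 days × 95 tonnes/day = 21,660 tonnes at €6.54/tonne → €141,656.40
20 Dec – 31 Dec 2034: 12 days × 95 tonnes/day = 1,140 tonnes at €49.37/tonne → €56,281.80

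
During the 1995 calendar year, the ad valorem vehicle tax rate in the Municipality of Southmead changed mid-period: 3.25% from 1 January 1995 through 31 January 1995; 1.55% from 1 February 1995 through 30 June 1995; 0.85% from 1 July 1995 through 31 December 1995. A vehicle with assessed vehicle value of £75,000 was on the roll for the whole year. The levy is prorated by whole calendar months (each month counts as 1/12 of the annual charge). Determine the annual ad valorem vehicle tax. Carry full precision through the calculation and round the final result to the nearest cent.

1 January – 31 January 1995: 1 month at 3.25% → £75,000 × 3.25% × 1/12 = £203.1250
1 February – 30 June 1995: 5 months at 1.55% → £75,000 × 1.55% × 5/12 = £484.3750
1 July – 31 December 1995: 6 months at 0.85% → £75,000 × 0.85% × 6/12 = £318.7500
Total = £1,006.2500

£1,006.25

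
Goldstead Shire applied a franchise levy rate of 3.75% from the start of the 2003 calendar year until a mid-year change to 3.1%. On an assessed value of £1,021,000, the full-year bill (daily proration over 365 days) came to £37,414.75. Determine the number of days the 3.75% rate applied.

317 days

Let d = days at the first rate; then 365 − d days at the second rate.
£1,021,000 × [3.75%·d + 3.1%·(365−d)] / 365 = £37,414.75
Solving gives d = 317, so the new rate took effect on November 14, 2003.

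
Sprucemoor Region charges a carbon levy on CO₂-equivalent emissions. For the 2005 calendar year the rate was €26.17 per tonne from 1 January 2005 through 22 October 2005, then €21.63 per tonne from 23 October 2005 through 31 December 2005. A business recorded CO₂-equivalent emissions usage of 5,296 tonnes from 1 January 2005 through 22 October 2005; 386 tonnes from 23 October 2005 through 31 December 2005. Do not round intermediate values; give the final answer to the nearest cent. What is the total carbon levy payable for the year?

€146,945.50

1 January – 22 October 2005: 5,296 tonnes at €26.17/tonne → €138,596.32
23 October – 31 December 2005: 386 tonnes at €21.63/tonne → €8,349.18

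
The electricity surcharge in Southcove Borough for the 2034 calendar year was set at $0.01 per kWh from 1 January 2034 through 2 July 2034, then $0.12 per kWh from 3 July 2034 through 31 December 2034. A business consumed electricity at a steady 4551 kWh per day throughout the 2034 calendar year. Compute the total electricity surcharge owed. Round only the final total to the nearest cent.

$107,722.17

1 January – 2 July 2034: 183 days × 4551 kWh/day = 832,833 kWh at $0.01/kWh → $8,328.33
3 July – 31 December 2034: 182 days × 4551 kWh/day = 828,282 kWh at $0.12/kWh → $99,393.84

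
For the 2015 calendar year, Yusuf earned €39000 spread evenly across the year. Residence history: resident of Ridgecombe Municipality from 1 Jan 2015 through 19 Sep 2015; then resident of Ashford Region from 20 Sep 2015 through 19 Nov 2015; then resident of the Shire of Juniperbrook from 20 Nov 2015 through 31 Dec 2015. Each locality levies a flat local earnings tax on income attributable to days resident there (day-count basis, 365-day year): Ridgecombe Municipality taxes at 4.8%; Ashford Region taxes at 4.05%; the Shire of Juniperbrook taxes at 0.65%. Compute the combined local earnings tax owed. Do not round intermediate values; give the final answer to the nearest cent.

Ridgecombe Municipality, 1 Jan – 19 Sep 2015: 262 days → €39000 × 4.8% × 262/365 = €1343.7370
Ashford Region, 20 Sep – 19 Nov 2015: 61 days → €39000 × 4.05% × 61/365 = €263.9712
The Shire of Juniperbrook, 20 Nov – 31 Dec 2015: 42 days → €39000 × 0.65% × 42/365 = €29.1699
Total = €1636.8781

€1636.88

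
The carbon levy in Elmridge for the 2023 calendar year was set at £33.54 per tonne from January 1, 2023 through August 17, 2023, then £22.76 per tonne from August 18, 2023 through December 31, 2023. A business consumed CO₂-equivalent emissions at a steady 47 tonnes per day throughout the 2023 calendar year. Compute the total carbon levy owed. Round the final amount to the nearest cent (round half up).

£506,472.94

January 1 – August 17, 2023: 229 days × 47 tonnes/day = 10,763 tonnes at £33.54/tonne → £360,991.02
August 18 – December 31, 2023: 136 days × 47 tonnes/day = 6,392 tonnes at £22.76/tonne → £145,481.92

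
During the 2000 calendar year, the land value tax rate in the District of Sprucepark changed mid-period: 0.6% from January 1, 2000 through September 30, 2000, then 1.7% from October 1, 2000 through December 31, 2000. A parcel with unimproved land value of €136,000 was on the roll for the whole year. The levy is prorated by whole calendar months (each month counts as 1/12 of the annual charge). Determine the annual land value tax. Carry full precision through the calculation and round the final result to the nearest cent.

January 1 – September 30, 2000: 9 months at 0.6% → €136,000 × 0.6% × 9/12 = €612.0000
October 1 – December 31, 2000: 3 months at 1.7% → €136,000 × 1.7% × 3/12 = €578.0000
Total = €1,190.0000

€1,190.00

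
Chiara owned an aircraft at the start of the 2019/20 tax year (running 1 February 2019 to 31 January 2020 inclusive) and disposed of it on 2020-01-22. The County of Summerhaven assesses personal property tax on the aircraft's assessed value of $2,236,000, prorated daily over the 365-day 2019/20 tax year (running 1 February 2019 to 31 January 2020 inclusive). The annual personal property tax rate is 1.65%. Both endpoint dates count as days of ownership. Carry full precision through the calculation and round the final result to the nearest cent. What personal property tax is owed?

$35,984.28

Days held (2019-02-01 to 2020-01-22): 356 out of 365
Tax = $2,236,000 × 1.65% × 356/365 = $35,984.2849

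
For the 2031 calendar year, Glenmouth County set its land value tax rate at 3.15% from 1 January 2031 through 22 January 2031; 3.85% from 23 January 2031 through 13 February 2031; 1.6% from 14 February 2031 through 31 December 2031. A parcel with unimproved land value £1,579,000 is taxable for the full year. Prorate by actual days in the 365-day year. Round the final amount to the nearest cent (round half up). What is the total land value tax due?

£28,880.56

1 January – 22 January 2031: 22 days at 3.15% → £1,579,000 × 3.15% × 22/365 = £2,997.9370
23 January – 13 February 2031: 22 days at 3.85% → £1,579,000 × 3.85% × 22/365 = £3,664.1452
14 February – 31 December 2031: 321 days at 1.6% → £1,579,000 × 1.6% × 321/365 = £22,218.4767
Total = £28,880.5589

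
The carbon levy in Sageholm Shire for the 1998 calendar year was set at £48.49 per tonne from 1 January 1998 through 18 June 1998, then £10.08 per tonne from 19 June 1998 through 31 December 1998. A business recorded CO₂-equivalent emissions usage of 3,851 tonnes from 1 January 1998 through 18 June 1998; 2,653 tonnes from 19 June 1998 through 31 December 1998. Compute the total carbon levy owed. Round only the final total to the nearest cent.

1 January – 18 June 1998: 3,851 tonnes at £48.49/tonne → £186734.99
19 June – 31 December 1998: 2,653 tonnes at £10.08/tonne → £26742.24

£213477.23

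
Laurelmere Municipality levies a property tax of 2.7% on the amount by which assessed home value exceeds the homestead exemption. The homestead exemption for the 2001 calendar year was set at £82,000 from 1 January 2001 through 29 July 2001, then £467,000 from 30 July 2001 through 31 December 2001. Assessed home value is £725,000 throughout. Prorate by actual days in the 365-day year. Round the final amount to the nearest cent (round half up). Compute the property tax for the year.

1 January – 29 July 2001: 210 days, exemption £82,000 → (£725,000 − £82,000) × 2.7% × 210/365 = £9,988.5205
30 July – 31 December 2001: 155 days, exemption £467,000 → (£725,000 − £467,000) × 2.7% × 155/365 = £2,958.1644
Total = £12,946.6849

£12,946.68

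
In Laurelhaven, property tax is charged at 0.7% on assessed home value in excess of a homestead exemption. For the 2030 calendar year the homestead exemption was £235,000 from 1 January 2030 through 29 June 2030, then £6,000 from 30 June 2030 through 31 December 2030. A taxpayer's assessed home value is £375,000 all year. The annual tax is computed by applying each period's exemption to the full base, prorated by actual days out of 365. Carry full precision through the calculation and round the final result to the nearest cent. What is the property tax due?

£1,792.48

1 January – 29 June 2030: 180 days, exemption £235,000 → (£375,000 − £235,000) × 0.7% × 180/365 = £483.2877
30 June – 31 December 2030: 185 days, exemption £6,000 → (£375,000 − £6,000) × 0.7% × 185/365 = £1,309.1918
Total = £1,792.4795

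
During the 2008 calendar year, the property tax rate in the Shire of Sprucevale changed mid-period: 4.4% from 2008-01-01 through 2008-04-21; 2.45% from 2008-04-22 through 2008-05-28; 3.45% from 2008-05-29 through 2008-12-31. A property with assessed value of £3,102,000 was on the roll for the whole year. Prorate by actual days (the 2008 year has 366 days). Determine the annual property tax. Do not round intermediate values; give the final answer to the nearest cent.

2008-01-01 to 2008-04-21: 112 days at 4.4% → £3,102,000 × 4.4% × 112/366 = £41,766.8197
2008-04-22 to 2008-05-28: 37 days at 2.45% → £3,102,000 × 2.45% × 37/366 = £7,682.9590
2008-05-29 to 2008-12-31: 217 days at 3.45% → £3,102,000 × 3.45% × 217/366 = £63,451.1557
Total = £112,900.9344

£112,900.93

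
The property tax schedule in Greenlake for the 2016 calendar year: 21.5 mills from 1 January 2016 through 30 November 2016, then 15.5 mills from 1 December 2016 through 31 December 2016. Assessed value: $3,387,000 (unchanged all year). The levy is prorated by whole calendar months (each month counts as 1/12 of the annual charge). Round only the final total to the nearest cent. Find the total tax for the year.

$71,127.00

1 January – 30 November 2016: 11 months at 21.5 mills → $3,387,000 × 2.15% × 11/12 = $66,752.1250
1 December – 31 December 2016: 1 month at 15.5 mills → $3,387,000 × 1.55% × 1/12 = $4,374.8750
Total = $71,127.0000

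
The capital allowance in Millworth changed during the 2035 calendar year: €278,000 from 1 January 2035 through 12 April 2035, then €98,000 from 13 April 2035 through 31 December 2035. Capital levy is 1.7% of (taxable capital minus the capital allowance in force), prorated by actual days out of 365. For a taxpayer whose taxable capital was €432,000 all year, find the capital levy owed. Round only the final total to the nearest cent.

€4,822.88

1 January – 12 April 2035: 102 days, exemption €278,000 → (€432,000 − €278,000) × 1.7% × 102/365 = €731.6055
13 April – 31 December 2035: 263 days, exemption €98,000 → (€432,000 − €98,000) × 1.7% × 263/365 = €4,091.2712
Total = €4,822.8767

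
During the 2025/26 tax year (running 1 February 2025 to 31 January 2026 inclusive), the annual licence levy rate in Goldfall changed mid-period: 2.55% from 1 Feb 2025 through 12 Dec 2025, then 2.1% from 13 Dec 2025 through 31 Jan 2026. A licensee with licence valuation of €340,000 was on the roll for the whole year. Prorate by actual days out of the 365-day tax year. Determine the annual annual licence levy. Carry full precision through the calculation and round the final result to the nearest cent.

€8,460.41

1 Feb – 12 Dec 2025: 315 days at 2.55% → €340,000 × 2.55% × 315/365 = €7,482.3288
13 Dec 2025 – 31 Jan 2026: 50 days at 2.1% → €340,000 × 2.1% × 50/365 = €978.0822
Total = €8,460.4110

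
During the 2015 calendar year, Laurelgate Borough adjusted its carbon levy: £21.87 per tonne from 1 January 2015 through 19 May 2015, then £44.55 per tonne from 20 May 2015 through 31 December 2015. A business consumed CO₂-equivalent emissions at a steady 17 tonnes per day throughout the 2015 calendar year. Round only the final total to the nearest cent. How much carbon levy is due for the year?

£222,839.91

1 January – 19 May 2015: 139 days × 17 tonnes/day = 2,363 tonnes at £21.87/tonne → £51,678.81
20 May – 31 December 2015: 226 days × 17 tonnes/day = 3,842 tonnes at £44.55/tonne → £171,161.10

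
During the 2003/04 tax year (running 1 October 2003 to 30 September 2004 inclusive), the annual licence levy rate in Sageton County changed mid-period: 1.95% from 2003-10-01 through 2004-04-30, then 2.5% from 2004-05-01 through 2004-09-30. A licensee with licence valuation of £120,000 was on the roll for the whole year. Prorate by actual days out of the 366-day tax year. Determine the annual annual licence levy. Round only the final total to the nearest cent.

2003-10-01 to 2004-04-30: 213 days at 1.95% → £120,000 × 1.95% × 213/366 = £1,361.8033
2004-05-01 to 2004-09-30: 153 days at 2.5% → £120,000 × 2.5% × 153/366 = £1,254.0984
Total = £2,615.9016

£2,615.90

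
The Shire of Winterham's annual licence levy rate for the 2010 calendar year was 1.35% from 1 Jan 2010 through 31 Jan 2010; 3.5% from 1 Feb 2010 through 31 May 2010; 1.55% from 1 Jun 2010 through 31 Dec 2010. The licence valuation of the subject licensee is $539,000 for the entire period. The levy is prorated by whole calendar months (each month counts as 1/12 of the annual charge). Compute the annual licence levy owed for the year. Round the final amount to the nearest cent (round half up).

$11,768.17

1 Jan – 31 Jan 2010: 1 month at 1.35% → $539,000 × 1.35% × 1/12 = $606.3750
1 Feb – 31 May 2010: 4 months at 3.5% → $539,000 × 3.5% × 4/12 = $6,288.3333
1 Jun – 31 Dec 2010: 7 months at 1.55% → $539,000 × 1.55% × 7/12 = $4,873.4583
Total = $11,768.1667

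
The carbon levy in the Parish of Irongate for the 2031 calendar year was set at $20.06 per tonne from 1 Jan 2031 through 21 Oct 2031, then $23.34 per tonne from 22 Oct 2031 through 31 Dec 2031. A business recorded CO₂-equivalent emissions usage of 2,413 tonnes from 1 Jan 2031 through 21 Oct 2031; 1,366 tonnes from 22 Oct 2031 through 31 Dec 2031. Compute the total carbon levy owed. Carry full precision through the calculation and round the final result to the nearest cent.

$80287.22

1 Jan – 21 Oct 2031: 2,413 tonnes at $20.06/tonne → $48404.78
22 Oct – 31 Dec 2031: 1,366 tonnes at $23.34/tonne → $31882.44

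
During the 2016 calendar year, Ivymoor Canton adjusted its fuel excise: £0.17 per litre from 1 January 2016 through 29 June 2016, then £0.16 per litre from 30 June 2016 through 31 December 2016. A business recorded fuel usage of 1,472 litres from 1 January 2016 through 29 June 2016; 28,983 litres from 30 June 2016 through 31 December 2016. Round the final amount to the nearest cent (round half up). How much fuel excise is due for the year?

1 January – 29 June 2016: 1,472 litres at £0.17/litre → £250.24
30 June – 31 December 2016: 28,983 litres at £0.16/litre → £4,637.28

£4,887.52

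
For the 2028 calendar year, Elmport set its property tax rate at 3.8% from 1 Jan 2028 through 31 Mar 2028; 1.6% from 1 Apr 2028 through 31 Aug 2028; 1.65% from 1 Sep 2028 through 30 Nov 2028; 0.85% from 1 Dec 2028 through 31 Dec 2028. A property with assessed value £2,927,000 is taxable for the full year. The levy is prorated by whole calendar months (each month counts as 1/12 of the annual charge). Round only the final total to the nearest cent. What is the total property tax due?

£61,467.00

1 Jan – 31 Mar 2028: 3 months at 3.8% → £2,927,000 × 3.8% × 3/12 = £27,806.5000
1 Apr – 31 Aug 2028: 5 months at 1.6% → £2,927,000 × 1.6% × 5/12 = £19,513.3333
1 Sep – 30 Nov 2028: 3 months at 1.65% → £2,927,000 × 1.65% × 3/12 = £12,073.8750
1 Dec – 31 Dec 2028: 1 month at 0.85% → £2,927,000 × 0.85% × 1/12 = £2,073.2917
Total = £61,467.0000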